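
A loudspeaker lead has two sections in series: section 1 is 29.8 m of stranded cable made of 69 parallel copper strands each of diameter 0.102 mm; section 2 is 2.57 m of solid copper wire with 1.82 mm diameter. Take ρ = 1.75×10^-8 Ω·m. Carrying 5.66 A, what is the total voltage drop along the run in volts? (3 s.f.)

5.33 V

Section 1: A_strand = π(5.1000e-05)² = 8.171e-09 m²; R₁ = ρL/(N·A_s) = (1.75×10^-8)(29.8)/(69×8.171e-09) = 0.9249 Ω
Section 2: A = π(d/2)² = π(9.1000e-04 m)² = 2.602e-06 m²
R₂ = (1.75×10^-8)(2.57)/(2.602e-06) = 0.01729 Ω
R = R₁ + R₂ = 0.9422 Ω
V = IR = 5.66 × 0.9422 = 5.33 V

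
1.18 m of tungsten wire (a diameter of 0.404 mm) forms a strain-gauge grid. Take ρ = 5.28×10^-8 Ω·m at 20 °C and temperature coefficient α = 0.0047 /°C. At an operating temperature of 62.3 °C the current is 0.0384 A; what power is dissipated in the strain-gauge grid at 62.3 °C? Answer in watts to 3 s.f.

8.59×10^-4 W

A = π(d/2)² = π(2.0200e-04 m)² = 1.282e-07 m²
R₍20₎ = ρL/A = (5.28×10^-8)(1.18)/(1.282e-07) = 0.486 Ω
R₍62.3₎ = R₍20₎(1 + αΔT) = 0.486 × (1 + 0.0047×42.3) = 0.5827 Ω
P = I²R = (0.0384)² × 0.5827 = 8.59×10^-4 W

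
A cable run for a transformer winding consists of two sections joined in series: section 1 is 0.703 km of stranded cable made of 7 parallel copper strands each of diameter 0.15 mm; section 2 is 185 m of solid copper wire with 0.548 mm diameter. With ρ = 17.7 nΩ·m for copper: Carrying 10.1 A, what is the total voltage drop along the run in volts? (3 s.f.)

1160 V

ρ = 17.7 nΩ·m = 1.77×10^-8 Ω·m
Section 1: A_strand = π(7.5000e-05)² = 1.767e-08 m²; R₁ = ρL/(N·A_s) = (1.77×10^-8)(703)/(7×1.767e-08) = 100.6 Ω
Section 2: A = π(d/2)² = π(2.7400e-04 m)² = 2.359e-07 m²
R₂ = (1.77×10^-8)(185)/(2.359e-07) = 13.88 Ω
R = R₁ + R₂ = 114.5 Ω
V = IR = 10.1 × 114.5 = 1160 V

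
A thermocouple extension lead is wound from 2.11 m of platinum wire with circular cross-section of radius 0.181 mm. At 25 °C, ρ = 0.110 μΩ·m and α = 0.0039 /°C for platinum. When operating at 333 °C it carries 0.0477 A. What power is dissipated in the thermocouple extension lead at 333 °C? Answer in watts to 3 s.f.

ρ = 0.110 μΩ·m = 1.10×10^-7 Ω·m
A = πr² = π(1.8100e-04 m)² = 1.029e-07 m²
R₍25₎ = ρL/A = (1.10×10^-7)(2.11)/(1.029e-07) = 2.255 Ω
R₍333₎ = R₍25₎(1 + αΔT) = 2.255 × (1 + 0.0039×308) = 4.964 Ω
P = I²R = (0.0477)² × 4.964 = 0.0113 W

0.0113 W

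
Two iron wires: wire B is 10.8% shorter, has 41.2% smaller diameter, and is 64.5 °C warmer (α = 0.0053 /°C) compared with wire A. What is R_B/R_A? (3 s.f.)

R ∝ ρL/d² with ρ ∝ (1+αΔT), so R_B/R_A = (1 − 10.8/100) × (1 − 41.2/100)⁻² × (1 + 0.0053×64.5)
= 0.892 × 2.892 × 1.342 = 3.46

3.46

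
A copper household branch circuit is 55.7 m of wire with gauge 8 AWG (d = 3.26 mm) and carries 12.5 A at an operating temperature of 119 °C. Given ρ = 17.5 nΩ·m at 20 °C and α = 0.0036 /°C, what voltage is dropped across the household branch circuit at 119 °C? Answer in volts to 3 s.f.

1.98 V

ρ = 17.5 nΩ·m = 1.75×10^-8 Ω·m
A = π(3.26/2 mm)² = π(1.6300e-03 m)² = 8.347e-06 m²
R₍20₎ = ρL/A = (1.75×10^-8)(55.7)/(8.347e-06) = 0.1168 Ω
R₍119₎ = R₍20₎(1 + αΔT) = 0.1168 × (1 + 0.0036×99) = 0.1584 Ω
V = IR = 12.5 × 0.1584 = 1.98 V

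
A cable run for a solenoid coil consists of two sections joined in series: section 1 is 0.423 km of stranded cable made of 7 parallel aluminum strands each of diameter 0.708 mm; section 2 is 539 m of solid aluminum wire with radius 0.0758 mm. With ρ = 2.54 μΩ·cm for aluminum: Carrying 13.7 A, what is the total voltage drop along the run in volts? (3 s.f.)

10400 V

ρ = 2.54 μΩ·cm = 2.54×10^-8 Ω·m
Section 1: A_strand = π(3.5400e-04)² = 3.937e-07 m²; R₁ = ρL/(N·A_s) = (2.54×10^-8)(423)/(7×3.937e-07) = 3.899 Ω
Section 2: A = πr² = π(7.5800e-05 m)² = 1.805e-08 m²
R₂ = (2.54×10^-8)(539)/(1.805e-08) = 758.5 Ω
R = R₁ + R₂ = 762.4 Ω
V = IR = 13.7 × 762.4 = 10400 V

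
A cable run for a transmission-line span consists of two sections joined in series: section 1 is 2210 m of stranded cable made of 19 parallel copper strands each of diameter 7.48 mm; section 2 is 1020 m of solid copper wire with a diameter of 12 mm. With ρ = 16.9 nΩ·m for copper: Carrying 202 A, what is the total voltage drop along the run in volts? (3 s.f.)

ρ = 16.9 nΩ·m = 1.69×10^-8 Ω·m
Section 1: A_strand = π(3.7400e-03)² = 4.394e-05 m²; R₁ = ρL/(N·A_s) = (1.69×10^-8)(2210)/(19×4.394e-05) = 0.04473 Ω
Section 2: A = π(d/2)² = π(6.0000e-03 m)² = 1.131e-04 m²
R₂ = (1.69×10^-8)(1020)/(1.131e-04) = 0.1524 Ω
R = R₁ + R₂ = 0.1972 Ω
V = IR = 202 × 0.1972 = 39.8 V

39.8 V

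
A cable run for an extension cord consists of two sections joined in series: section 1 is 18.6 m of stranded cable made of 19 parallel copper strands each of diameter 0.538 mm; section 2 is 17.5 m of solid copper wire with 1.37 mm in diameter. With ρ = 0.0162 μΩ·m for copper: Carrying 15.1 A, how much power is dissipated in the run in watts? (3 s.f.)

ρ = 0.0162 μΩ·m = 1.62×10^-8 Ω·m
Section 1: A_strand = π(2.6900e-04)² = 2.273e-07 m²; R₁ = ρL/(N·A_s) = (1.62×10^-8)(18.6)/(19×2.273e-07) = 0.06976 Ω
Section 2: A = π(d/2)² = π(6.8500e-04 m)² = 1.474e-06 m²
R₂ = (1.62×10^-8)(17.5)/(1.474e-06) = 0.1923 Ω
R = R₁ + R₂ = 0.2621 Ω
P = I²R = (15.1)² × 0.2621 = 59.8 W

59.8 W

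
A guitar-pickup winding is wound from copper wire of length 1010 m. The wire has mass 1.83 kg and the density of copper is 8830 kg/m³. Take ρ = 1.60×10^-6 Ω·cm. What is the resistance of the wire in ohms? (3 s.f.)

78.8 Ω

ρ = 1.60×10^-6 Ω·cm = 1.60×10^-8 Ω·m
A = m/(density·L) = 1.83/(8830×1010) = 2.0520e-07 m²
R = ρL/A = (1.60×10^-8)(1010)/(2.0520e-07) = 78.8 Ω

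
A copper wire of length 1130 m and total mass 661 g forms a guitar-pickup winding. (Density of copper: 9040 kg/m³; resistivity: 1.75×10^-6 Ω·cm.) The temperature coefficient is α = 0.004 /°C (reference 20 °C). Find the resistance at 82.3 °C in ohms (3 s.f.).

382 Ω

ρ = 1.75×10^-6 Ω·cm = 1.75×10^-8 Ω·m
A = m/(density·L) = 0.661/(9040×1130) = 6.4707e-08 m²
R = ρL/A = (1.75×10^-8)(1130)/(6.4707e-08) = 305.6 Ω
R(82.3 °C) = 305.6 × (1 + 0.004×62.3) = 382 Ω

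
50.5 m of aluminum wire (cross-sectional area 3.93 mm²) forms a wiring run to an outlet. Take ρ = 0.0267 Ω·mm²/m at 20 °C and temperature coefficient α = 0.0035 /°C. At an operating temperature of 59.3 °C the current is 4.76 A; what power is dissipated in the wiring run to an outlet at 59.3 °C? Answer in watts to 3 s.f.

8.84 W

ρ = 0.0267 Ω·mm²/m = 2.67×10^-8 Ω·m
A = 3.93 mm² = 3.930e-06 m²
R₍20₎ = ρL/A = (2.67×10^-8)(50.5)/(3.930e-06) = 0.3431 Ω
R₍59.3₎ = R₍20₎(1 + αΔT) = 0.3431 × (1 + 0.0035×39.3) = 0.3903 Ω
P = I²R = (4.76)² × 0.3903 = 8.84 W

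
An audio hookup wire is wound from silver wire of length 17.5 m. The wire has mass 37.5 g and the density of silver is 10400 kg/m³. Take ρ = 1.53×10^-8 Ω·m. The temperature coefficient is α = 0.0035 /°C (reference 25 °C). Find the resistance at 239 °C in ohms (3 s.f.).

A = m/(density·L) = 0.0375/(10400×17.5) = 2.0604e-07 m²
R = ρL/A = (1.53×10^-8)(17.5)/(2.0604e-07) = 1.299 Ω
R(239 °C) = 1.299 × (1 + 0.0035×214) = 2.27 Ω

2.27 Ω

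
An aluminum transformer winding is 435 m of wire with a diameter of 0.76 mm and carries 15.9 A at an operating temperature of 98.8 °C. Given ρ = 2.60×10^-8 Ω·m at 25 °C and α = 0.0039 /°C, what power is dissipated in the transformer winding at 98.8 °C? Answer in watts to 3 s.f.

8120 W

A = π(d/2)² = π(3.8000e-04 m)² = 4.536e-07 m²
R₍25₎ = ρL/A = (2.60×10^-8)(435)/(4.536e-07) = 24.93 Ω
R₍98.8₎ = R₍25₎(1 + αΔT) = 24.93 × (1 + 0.0039×73.8) = 32.11 Ω
P = I²R = (15.9)² × 32.11 = 8120 W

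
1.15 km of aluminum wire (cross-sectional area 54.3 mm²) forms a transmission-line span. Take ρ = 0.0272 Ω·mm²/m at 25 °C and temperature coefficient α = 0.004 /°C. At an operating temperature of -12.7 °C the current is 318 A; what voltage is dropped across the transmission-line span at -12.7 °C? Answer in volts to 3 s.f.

156 V

ρ = 0.0272 Ω·mm²/m = 2.72×10^-8 Ω·m
A = 54.3 mm² = 5.430e-05 m²
R₍25₎ = ρL/A = (2.72×10^-8)(1150)/(5.430e-05) = 0.5761 Ω
R₍-12.7₎ = R₍25₎(1 + αΔT) = 0.5761 × (1 + 0.004×-37.7) = 0.4892 Ω
V = IR = 318 × 0.4892 = 156 V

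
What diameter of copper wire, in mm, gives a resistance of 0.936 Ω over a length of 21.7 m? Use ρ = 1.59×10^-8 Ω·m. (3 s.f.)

A = ρL/R = (1.59×10^-8)(21.7)/(0.936) = 3.686e-07 m²
d = 2√(A/π) = 6.851e-04 m = 0.685 mm

0.685 mm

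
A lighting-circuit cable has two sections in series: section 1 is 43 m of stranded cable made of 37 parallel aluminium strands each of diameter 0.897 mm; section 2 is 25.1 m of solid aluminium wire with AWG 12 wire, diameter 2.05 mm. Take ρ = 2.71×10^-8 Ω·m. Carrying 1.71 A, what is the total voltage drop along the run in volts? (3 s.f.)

0.438 V

Section 1: A_strand = π(4.4850e-04)² = 6.319e-07 m²; R₁ = ρL/(N·A_s) = (2.71×10^-8)(43)/(37×6.319e-07) = 0.04984 Ω
Section 2: A = π(2.05/2 mm)² = π(1.0250e-03 m)² = 3.301e-06 m²
R₂ = (2.71×10^-8)(25.1)/(3.301e-06) = 0.2061 Ω
R = R₁ + R₂ = 0.2559 Ω
V = IR = 1.71 × 0.2559 = 0.438 V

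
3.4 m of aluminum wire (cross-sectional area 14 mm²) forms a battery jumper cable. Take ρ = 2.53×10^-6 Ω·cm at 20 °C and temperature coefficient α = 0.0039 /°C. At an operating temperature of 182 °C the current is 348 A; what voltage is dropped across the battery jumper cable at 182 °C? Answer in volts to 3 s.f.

3.49 V

ρ = 2.53×10^-6 Ω·cm = 2.53×10^-8 Ω·m
A = 14 mm² = 1.400e-05 m²
R₍20₎ = ρL/A = (2.53×10^-8)(3.4)/(1.400e-05) = 0.006144 Ω
R₍182₎ = R₍20₎(1 + αΔT) = 0.006144 × (1 + 0.0039×162) = 0.01003 Ω
V = IR = 348 × 0.01003 = 3.49 V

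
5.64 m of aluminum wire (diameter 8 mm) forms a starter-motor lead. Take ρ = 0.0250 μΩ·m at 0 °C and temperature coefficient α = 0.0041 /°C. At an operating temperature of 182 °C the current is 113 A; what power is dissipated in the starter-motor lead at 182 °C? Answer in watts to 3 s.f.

62.5 W

ρ = 0.0250 μΩ·m = 2.50×10^-8 Ω·m
A = π(d/2)² = π(4.0000e-03 m)² = 5.027e-05 m²
R₍0₎ = ρL/A = (2.50×10^-8)(5.64)/(5.027e-05) = 0.002805 Ω
R₍182₎ = R₍0₎(1 + αΔT) = 0.002805 × (1 + 0.0041×182) = 0.004898 Ω
P = I²R = (113)² × 0.004898 = 62.5 W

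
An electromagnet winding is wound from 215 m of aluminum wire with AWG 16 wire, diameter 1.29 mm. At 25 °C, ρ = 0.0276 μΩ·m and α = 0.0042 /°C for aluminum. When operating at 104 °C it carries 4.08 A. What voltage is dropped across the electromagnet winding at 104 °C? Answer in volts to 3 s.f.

24.7 V

ρ = 0.0276 μΩ·m = 2.76×10^-8 Ω·m
A = π(1.29/2 mm)² = π(6.4500e-04 m)² = 1.307e-06 m²
R₍25₎ = ρL/A = (2.76×10^-8)(215)/(1.307e-06) = 4.54 Ω
R₍104₎ = R₍25₎(1 + αΔT) = 4.54 × (1 + 0.0042×79) = 6.047 Ω
V = IR = 4.08 × 6.047 = 24.7 V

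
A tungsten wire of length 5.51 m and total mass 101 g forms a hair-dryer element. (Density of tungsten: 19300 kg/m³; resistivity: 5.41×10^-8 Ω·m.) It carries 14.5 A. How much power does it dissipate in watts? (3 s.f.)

A = m/(density·L) = 0.101/(19300×5.51) = 9.4976e-07 m²
R = ρL/A = (5.41×10^-8)(5.51)/(9.4976e-07) = 0.3139 Ω
P = I²R = (14.5)² × 0.3139 = 66.0 W

66.0 W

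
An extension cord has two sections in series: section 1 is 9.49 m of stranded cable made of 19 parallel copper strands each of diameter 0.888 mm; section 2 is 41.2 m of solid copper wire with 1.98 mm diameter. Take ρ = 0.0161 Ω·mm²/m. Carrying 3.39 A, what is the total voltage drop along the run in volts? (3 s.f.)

ρ = 0.0161 Ω·mm²/m = 1.61×10^-8 Ω·m
Section 1: A_strand = π(4.4400e-04)² = 6.193e-07 m²; R₁ = ρL/(N·A_s) = (1.61×10^-8)(9.49)/(19×6.193e-07) = 0.01298 Ω
Section 2: A = π(d/2)² = π(9.9000e-04 m)² = 3.079e-06 m²
R₂ = (1.61×10^-8)(41.2)/(3.079e-06) = 0.2154 Ω
R = R₁ + R₂ = 0.2284 Ω
V = IR = 3.39 × 0.2284 = 0.774 V

0.774 V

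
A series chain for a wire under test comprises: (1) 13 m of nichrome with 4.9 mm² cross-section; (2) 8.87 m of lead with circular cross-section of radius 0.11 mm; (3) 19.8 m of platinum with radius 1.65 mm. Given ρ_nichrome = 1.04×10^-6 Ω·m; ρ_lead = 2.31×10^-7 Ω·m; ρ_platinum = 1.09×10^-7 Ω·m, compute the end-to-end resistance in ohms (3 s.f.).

56.9 Ω

Seg 1: A = 4.9 mm² = 4.900e-06 m²
R_1 = (1.04×10^-6)(13)/(4.900e-06) = 2.759 Ω
Seg 2: A = πr² = π(1.1000e-04 m)² = 3.801e-08 m²
R_2 = (2.31×10^-7)(8.87)/(3.801e-08) = 53.9 Ω
Seg 3: A = πr² = π(1.6500e-03 m)² = 8.553e-06 m²
R_3 = (1.09×10^-7)(19.8)/(8.553e-06) = 0.2523 Ω
R_total = R_1 + R_2 + R_3 = 56.9 Ω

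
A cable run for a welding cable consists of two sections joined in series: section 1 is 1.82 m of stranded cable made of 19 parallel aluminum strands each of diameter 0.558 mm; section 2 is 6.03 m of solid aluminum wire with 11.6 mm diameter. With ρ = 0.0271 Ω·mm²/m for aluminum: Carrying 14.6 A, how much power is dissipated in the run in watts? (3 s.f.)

2.59 W

ρ = 0.0271 Ω·mm²/m = 2.71×10^-8 Ω·m
Section 1: A_strand = π(2.7900e-04)² = 2.445e-07 m²; R₁ = ρL/(N·A_s) = (2.71×10^-8)(1.82)/(19×2.445e-07) = 0.01062 Ω
Section 2: A = π(d/2)² = π(5.8000e-03 m)² = 1.057e-04 m²
R₂ = (2.71×10^-8)(6.03)/(1.057e-04) = 0.001546 Ω
R = R₁ + R₂ = 0.01216 Ω
P = I²R = (14.6)² × 0.01216 = 2.59 W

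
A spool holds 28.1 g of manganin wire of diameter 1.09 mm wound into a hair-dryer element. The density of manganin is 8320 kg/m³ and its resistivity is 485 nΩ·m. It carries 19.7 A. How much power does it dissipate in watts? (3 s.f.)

730 W

ρ = 485 nΩ·m = 4.85×10^-7 Ω·m
A = π(d/2)² = π(5.4500e-04 m)² = 9.3313e-07 m²
L = m/(density·A) = 0.0281/(8320×9.3313e-07) = 3.619 m
R = ρL/A = (4.85×10^-7)(3.619)/(9.3313e-07) = 1.881 Ω
P = I²R = (19.7)² × 1.881 = 730 W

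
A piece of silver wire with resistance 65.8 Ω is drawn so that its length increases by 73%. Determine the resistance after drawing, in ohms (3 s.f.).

k = 1 + 73/100 = 1.73; volume constant ⇒ A' = A/k, so R' = k²R.
R' = 2.993 × 65.8 = 197 Ω

197 Ω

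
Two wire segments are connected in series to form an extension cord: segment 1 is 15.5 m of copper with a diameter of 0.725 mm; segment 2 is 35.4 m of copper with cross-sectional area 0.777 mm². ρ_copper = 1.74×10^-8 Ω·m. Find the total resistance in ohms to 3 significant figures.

1.45 Ω

Segment 1: A = π(d/2)² = π(3.6250e-04 m)² = 4.128e-07 m²
R₁ = ρL/A = (1.74×10^-8)(15.5)/(4.128e-07) = 0.6533 Ω
Segment 2: A = 0.777 mm² = 7.770e-07 m²
R₂ = (1.74×10^-8)(35.4)/(7.770e-07) = 0.7927 Ω
R = R₁ + R₂ = 1.45 Ω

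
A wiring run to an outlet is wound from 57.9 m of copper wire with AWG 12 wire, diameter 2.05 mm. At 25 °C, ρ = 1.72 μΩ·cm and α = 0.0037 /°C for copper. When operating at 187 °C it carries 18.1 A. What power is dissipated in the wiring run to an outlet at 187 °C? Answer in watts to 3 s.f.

ρ = 1.72 μΩ·cm = 1.72×10^-8 Ω·m
A = π(2.05/2 mm)² = π(1.0250e-03 m)² = 3.301e-06 m²
R₍25₎ = ρL/A = (1.72×10^-8)(57.9)/(3.301e-06) = 0.3017 Ω
R₍187₎ = R₍25₎(1 + αΔT) = 0.3017 × (1 + 0.0037×162) = 0.4826 Ω
P = I²R = (18.1)² × 0.4826 = 158 W

158 W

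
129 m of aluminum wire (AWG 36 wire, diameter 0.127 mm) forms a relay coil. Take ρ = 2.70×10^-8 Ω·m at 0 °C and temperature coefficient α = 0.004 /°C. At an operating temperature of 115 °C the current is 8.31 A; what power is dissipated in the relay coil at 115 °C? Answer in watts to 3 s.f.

27700 W

A = π(0.127/2 mm)² = π(6.3500e-05 m)² = 1.267e-08 m²
R₍0₎ = ρL/A = (2.70×10^-8)(129)/(1.267e-08) = 275 Ω
R₍115₎ = R₍0₎(1 + αΔT) = 275 × (1 + 0.004×115) = 401.4 Ω
P = I²R = (8.31)² × 401.4 = 27700 W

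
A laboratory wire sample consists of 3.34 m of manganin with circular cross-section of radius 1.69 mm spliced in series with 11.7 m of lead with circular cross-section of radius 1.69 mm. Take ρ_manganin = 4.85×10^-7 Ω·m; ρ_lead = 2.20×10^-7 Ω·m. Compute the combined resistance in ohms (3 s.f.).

Segment 1: A = πr² = π(1.6900e-03 m)² = 8.973e-06 m²
R₁ = ρL/A = (4.85×10^-7)(3.34)/(8.973e-06) = 0.1805 Ω
R₂ = (2.20×10^-7)(11.7)/(8.973e-06) = 0.2869 Ω
R = R₁ + R₂ = 0.467 Ω

0.467 Ω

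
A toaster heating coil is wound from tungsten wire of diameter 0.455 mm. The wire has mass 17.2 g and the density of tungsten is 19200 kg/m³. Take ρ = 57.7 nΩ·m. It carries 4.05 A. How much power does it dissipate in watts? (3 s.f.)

ρ = 57.7 nΩ·m = 5.77×10^-8 Ω·m
A = π(d/2)² = π(2.2750e-04 m)² = 1.6260e-07 m²
L = m/(density·A) = 0.0172/(19200×1.6260e-07) = 5.51 m
R = ρL/A = (5.77×10^-8)(5.51)/(1.6260e-07) = 1.955 Ω
P = I²R = (4.05)² × 1.955 = 32.1 W

32.1 W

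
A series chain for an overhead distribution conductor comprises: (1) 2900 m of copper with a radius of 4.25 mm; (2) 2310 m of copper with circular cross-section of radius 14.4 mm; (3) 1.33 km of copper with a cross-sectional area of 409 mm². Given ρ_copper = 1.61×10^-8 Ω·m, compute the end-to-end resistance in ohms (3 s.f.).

0.932 Ω

Seg 1: A = πr² = π(4.2500e-03 m)² = 5.675e-05 m²
R_1 = (1.61×10^-8)(2900)/(5.675e-05) = 0.8228 Ω
Seg 2: A = πr² = π(1.4400e-02 m)² = 6.514e-04 m²
R_2 = (1.61×10^-8)(2310)/(6.514e-04) = 0.05709 Ω
Seg 3: A = 409 mm² = 4.090e-04 m²
R_3 = (1.61×10^-8)(1330)/(4.090e-04) = 0.05235 Ω
R_total = R_1 + R_2 + R_3 = 0.932 Ω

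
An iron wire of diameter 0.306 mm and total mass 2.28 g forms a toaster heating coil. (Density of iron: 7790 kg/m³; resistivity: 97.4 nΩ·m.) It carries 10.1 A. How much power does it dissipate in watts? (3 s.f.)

ρ = 97.4 nΩ·m = 9.74×10^-8 Ω·m
A = π(d/2)² = π(1.5300e-04 m)² = 7.3542e-08 m²
L = m/(density·A) = 0.00228/(7790×7.3542e-08) = 3.98 m
R = ρL/A = (9.74×10^-8)(3.98)/(7.3542e-08) = 5.271 Ω
P = I²R = (10.1)² × 5.271 = 538 W

538 W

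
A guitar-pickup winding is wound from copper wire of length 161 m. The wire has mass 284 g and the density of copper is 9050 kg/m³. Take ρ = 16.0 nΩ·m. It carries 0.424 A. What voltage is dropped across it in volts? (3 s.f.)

5.60 V

ρ = 16.0 nΩ·m = 1.60×10^-8 Ω·m
A = m/(density·L) = 0.284/(9050×161) = 1.9491e-07 m²
R = ρL/A = (1.60×10^-8)(161)/(1.9491e-07) = 13.22 Ω
V = IR = 0.424 × 13.22 = 5.60 V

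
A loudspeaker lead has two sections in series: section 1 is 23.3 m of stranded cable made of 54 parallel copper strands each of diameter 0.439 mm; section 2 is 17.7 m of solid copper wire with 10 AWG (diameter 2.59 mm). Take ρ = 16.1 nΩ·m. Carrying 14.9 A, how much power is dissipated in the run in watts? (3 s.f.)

ρ = 16.1 nΩ·m = 1.61×10^-8 Ω·m
Section 1: A_strand = π(2.1950e-04)² = 1.514e-07 m²; R₁ = ρL/(N·A_s) = (1.61×10^-8)(23.3)/(54×1.514e-07) = 0.0459 Ω
Section 2: A = π(2.59/2 mm)² = π(1.2950e-03 m)² = 5.269e-06 m²
R₂ = (1.61×10^-8)(17.7)/(5.269e-06) = 0.05409 Ω
R = R₁ + R₂ = 0.09998 Ω
P = I²R = (14.9)² × 0.09998 = 22.2 W

22.2 W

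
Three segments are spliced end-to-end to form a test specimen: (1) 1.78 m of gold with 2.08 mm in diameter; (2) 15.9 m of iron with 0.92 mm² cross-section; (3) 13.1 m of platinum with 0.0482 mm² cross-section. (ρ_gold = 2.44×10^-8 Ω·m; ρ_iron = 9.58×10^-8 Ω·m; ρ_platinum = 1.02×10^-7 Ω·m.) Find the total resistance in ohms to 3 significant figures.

29.4 Ω

Seg 1: A = π(d/2)² = π(1.0400e-03 m)² = 3.398e-06 m²
R_1 = (2.44×10^-8)(1.78)/(3.398e-06) = 0.01278 Ω
Seg 2: A = 0.92 mm² = 9.200e-07 m²
R_2 = (9.58×10^-8)(15.9)/(9.200e-07) = 1.656 Ω
Seg 3: A = 0.0482 mm² = 4.820e-08 m²
R_3 = (1.02×10^-7)(13.1)/(4.820e-08) = 27.72 Ω
R_total = R_1 + R_2 + R_3 = 29.4 Ω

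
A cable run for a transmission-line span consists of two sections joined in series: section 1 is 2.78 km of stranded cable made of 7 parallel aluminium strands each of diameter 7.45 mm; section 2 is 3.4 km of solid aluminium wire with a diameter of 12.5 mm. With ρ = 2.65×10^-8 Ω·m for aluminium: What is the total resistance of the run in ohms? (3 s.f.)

Section 1: A_strand = π(3.7250e-03)² = 4.359e-05 m²; R₁ = ρL/(N·A_s) = (2.65×10^-8)(2780)/(7×4.359e-05) = 0.2414 Ω
Section 2: A = π(d/2)² = π(6.2500e-03 m)² = 1.227e-04 m²
R₂ = (2.65×10^-8)(3400)/(1.227e-04) = 0.7342 Ω
R = R₁ + R₂ = 0.976 Ω

0.976 Ω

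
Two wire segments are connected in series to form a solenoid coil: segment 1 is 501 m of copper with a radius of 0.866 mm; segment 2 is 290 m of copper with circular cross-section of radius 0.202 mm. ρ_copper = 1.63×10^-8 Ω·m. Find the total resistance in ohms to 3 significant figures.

40.3 Ω

Segment 1: A = πr² = π(8.6600e-04 m)² = 2.356e-06 m²
R₁ = ρL/A = (1.63×10^-8)(501)/(2.356e-06) = 3.466 Ω
Segment 2: A = πr² = π(2.0200e-04 m)² = 1.282e-07 m²
R₂ = (1.63×10^-8)(290)/(1.282e-07) = 36.88 Ω
R = R₁ + R₂ = 40.3 Ω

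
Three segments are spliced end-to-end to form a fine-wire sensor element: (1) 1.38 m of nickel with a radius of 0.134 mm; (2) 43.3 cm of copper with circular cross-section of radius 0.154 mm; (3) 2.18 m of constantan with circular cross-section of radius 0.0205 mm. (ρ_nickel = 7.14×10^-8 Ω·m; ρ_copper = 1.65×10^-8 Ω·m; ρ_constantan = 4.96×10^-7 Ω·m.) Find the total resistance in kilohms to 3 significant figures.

0.821 kΩ

Seg 1: A = πr² = π(1.3400e-04 m)² = 5.641e-08 m²
R_1 = (7.14×10^-8)(1.38)/(5.641e-08) = 1.747 Ω
Seg 2: A = πr² = π(1.5400e-04 m)² = 7.451e-08 m²
R_2 = (1.65×10^-8)(0.433)/(7.451e-08) = 0.09589 Ω
Seg 3: A = πr² = π(2.0500e-05 m)² = 1.320e-09 m²
R_3 = (4.96×10^-7)(2.18)/(1.320e-09) = 819 Ω
R_total = R_1 + R_2 + R_3 = 0.821 kΩ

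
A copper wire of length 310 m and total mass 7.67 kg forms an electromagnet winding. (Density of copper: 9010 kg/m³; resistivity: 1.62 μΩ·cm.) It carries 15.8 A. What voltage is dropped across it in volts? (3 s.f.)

ρ = 1.62 μΩ·cm = 1.62×10^-8 Ω·m
A = m/(density·L) = 7.67/(9010×310) = 2.7461e-06 m²
R = ρL/A = (1.62×10^-8)(310)/(2.7461e-06) = 1.829 Ω
V = IR = 15.8 × 1.829 = 28.9 V

28.9 V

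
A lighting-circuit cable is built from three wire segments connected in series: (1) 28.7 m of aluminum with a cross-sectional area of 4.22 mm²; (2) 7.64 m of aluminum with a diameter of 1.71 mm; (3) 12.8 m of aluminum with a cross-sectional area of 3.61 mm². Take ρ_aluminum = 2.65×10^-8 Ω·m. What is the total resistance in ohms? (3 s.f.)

0.362 Ω

Seg 1: A = 4.22 mm² = 4.220e-06 m²
R_1 = (2.65×10^-8)(28.7)/(4.220e-06) = 0.1802 Ω
Seg 2: A = π(d/2)² = π(8.5500e-04 m)² = 2.297e-06 m²
R_2 = (2.65×10^-8)(7.64)/(2.297e-06) = 0.08816 Ω
Seg 3: A = 3.61 mm² = 3.610e-06 m²
R_3 = (2.65×10^-8)(12.8)/(3.610e-06) = 0.09396 Ω
R_total = R_1 + R_2 + R_3 = 0.362 Ω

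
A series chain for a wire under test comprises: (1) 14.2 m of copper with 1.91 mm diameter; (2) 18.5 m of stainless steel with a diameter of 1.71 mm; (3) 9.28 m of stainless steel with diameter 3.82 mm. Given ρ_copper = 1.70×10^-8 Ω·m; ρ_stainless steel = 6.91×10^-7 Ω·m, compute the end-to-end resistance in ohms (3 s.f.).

6.21 Ω

Seg 1: A = π(d/2)² = π(9.5500e-04 m)² = 2.865e-06 m²
R_1 = (1.70×10^-8)(14.2)/(2.865e-06) = 0.08425 Ω
Seg 2: A = π(d/2)² = π(8.5500e-04 m)² = 2.297e-06 m²
R_2 = (6.91×10^-7)(18.5)/(2.297e-06) = 5.566 Ω
Seg 3: A = π(d/2)² = π(1.9100e-03 m)² = 1.146e-05 m²
R_3 = (6.91×10^-7)(9.28)/(1.146e-05) = 0.5595 Ω
R_total = R_1 + R_2 + R_3 = 6.21 Ω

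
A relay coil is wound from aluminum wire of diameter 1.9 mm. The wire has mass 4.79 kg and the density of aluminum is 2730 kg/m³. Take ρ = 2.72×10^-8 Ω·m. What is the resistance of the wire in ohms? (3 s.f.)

A = π(d/2)² = π(9.5000e-04 m)² = 2.8353e-06 m²
L = m/(density·A) = 4.79/(2730×2.8353e-06) = 618.8 m
R = ρL/A = (2.72×10^-8)(618.8)/(2.8353e-06) = 5.94 Ω

5.94 Ω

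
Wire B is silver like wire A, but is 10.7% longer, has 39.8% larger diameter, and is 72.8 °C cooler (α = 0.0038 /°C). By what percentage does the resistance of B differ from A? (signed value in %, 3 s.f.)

R ∝ ρL/d² with ρ ∝ (1+αΔT), so R_B/R_A = (1 + 10.7/100) × (1 + 39.8/100)⁻² × (1 − 0.0038×72.8)
= 1.107 × 0.5117 × 0.7234 = 0.4097
(R_B − R_A)/R_A = 0.4097 − 1 = -59.0%

-59.0%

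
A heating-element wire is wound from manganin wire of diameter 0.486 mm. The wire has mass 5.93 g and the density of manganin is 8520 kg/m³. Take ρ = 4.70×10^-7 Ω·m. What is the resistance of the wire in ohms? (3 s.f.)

A = π(d/2)² = π(2.4300e-04 m)² = 1.8551e-07 m²
L = m/(density·A) = 0.00593/(8520×1.8551e-07) = 3.752 m
R = ρL/A = (4.70×10^-7)(3.752)/(1.8551e-07) = 9.51 Ω

9.51 Ω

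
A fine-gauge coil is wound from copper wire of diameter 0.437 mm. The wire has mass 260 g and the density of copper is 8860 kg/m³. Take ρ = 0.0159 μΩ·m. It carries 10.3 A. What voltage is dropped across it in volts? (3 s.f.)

ρ = 0.0159 μΩ·m = 1.59×10^-8 Ω·m
A = π(d/2)² = π(2.1850e-04 m)² = 1.4999e-07 m²
L = m/(density·A) = 0.26/(8860×1.4999e-07) = 195.7 m
R = ρL/A = (1.59×10^-8)(195.7)/(1.4999e-07) = 20.74 Ω
V = IR = 10.3 × 20.74 = 214 V

214 V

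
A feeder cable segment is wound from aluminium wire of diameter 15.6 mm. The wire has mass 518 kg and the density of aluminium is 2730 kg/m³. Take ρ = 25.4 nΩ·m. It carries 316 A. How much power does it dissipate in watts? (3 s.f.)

ρ = 25.4 nΩ·m = 2.54×10^-8 Ω·m
A = π(d/2)² = π(7.8000e-03 m)² = 1.9113e-04 m²
L = m/(density·A) = 518/(2730×1.9113e-04) = 992.7 m
R = ρL/A = (2.54×10^-8)(992.7)/(1.9113e-04) = 0.1319 Ω
P = I²R = (316)² × 0.1319 = 13200 W

13200 W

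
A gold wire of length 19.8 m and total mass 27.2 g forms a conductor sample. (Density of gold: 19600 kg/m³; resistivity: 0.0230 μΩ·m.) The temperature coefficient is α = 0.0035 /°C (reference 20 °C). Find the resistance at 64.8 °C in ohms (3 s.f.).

ρ = 0.0230 μΩ·m = 2.30×10^-8 Ω·m
A = m/(density·L) = 0.0272/(19600×19.8) = 7.0089e-08 m²
R = ρL/A = (2.30×10^-8)(19.8)/(7.0089e-08) = 6.497 Ω
R(64.8 °C) = 6.497 × (1 + 0.0035×44.8) = 7.52 Ω

7.52 Ω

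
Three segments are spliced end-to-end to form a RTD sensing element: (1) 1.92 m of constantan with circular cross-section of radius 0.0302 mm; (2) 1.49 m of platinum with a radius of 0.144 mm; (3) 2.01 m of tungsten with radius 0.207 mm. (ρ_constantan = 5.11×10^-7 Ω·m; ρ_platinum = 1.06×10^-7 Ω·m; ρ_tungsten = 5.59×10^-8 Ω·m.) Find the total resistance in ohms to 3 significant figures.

Seg 1: A = πr² = π(3.0200e-05 m)² = 2.865e-09 m²
R_1 = (5.11×10^-7)(1.92)/(2.865e-09) = 342.4 Ω
Seg 2: A = πr² = π(1.4400e-04 m)² = 6.514e-08 m²
R_2 = (1.06×10^-7)(1.49)/(6.514e-08) = 2.424 Ω
Seg 3: A = πr² = π(2.0700e-04 m)² = 1.346e-07 m²
R_3 = (5.59×10^-8)(2.01)/(1.346e-07) = 0.8347 Ω
R_total = R_1 + R_2 + R_3 = 346 Ω

346 Ω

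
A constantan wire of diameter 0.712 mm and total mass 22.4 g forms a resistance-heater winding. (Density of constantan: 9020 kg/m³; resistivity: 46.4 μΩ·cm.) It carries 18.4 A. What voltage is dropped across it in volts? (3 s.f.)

ρ = 46.4 μΩ·cm = 4.64×10^-7 Ω·m
A = π(d/2)² = π(3.5600e-04 m)² = 3.9815e-07 m²
L = m/(density·A) = 0.0224/(9020×3.9815e-07) = 6.237 m
R = ρL/A = (4.64×10^-7)(6.237)/(3.9815e-07) = 7.269 Ω
V = IR = 18.4 × 7.269 = 134 V

134 V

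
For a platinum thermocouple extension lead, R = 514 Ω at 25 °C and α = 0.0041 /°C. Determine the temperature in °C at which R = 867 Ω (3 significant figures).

193 °C

R = R₀(1 + α(T − T₀)) ⇒ T = T₀ + (R/R₀ − 1)/α
T = 25 + (867/514 − 1)/0.0041 = 25 + (0.6868)/0.0041 = 193 °C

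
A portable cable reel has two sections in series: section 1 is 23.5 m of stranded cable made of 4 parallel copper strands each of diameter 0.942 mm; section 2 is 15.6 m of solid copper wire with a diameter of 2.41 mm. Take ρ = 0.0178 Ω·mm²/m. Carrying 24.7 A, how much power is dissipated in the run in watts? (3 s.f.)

129 W

ρ = 0.0178 Ω·mm²/m = 1.78×10^-8 Ω·m
Section 1: A_strand = π(4.7100e-04)² = 6.969e-07 m²; R₁ = ρL/(N·A_s) = (1.78×10^-8)(23.5)/(4×6.969e-07) = 0.1501 Ω
Section 2: A = π(d/2)² = π(1.2050e-03 m)² = 4.562e-06 m²
R₂ = (1.78×10^-8)(15.6)/(4.562e-06) = 0.06087 Ω
R = R₁ + R₂ = 0.2109 Ω
P = I²R = (24.7)² × 0.2109 = 129 W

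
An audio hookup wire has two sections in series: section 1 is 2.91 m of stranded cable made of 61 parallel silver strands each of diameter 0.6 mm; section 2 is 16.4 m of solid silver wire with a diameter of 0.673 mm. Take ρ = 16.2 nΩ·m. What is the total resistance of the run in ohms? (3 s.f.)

0.750 Ω

ρ = 16.2 nΩ·m = 1.62×10^-8 Ω·m
Section 1: A_strand = π(3.0000e-04)² = 2.827e-07 m²; R₁ = ρL/(N·A_s) = (1.62×10^-8)(2.91)/(61×2.827e-07) = 0.002733 Ω
Section 2: A = π(d/2)² = π(3.3650e-04 m)² = 3.557e-07 m²
R₂ = (1.62×10^-8)(16.4)/(3.557e-07) = 0.7469 Ω
R = R₁ + R₂ = 0.750 Ω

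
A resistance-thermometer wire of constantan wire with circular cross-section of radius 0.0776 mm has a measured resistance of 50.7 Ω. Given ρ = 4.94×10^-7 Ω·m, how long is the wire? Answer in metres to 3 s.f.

A = πr² = π(7.7600e-05 m)² = 1.892e-08 m²
L = RA/ρ = (50.7)(1.892e-08)/(4.94×10^-7) = 1.94 m

1.94 m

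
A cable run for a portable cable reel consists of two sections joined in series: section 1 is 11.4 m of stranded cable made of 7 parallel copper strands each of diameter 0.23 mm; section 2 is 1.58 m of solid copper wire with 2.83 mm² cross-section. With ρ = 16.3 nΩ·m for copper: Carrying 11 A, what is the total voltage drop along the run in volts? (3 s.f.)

ρ = 16.3 nΩ·m = 1.63×10^-8 Ω·m
Section 1: A_strand = π(1.1500e-04)² = 4.155e-08 m²; R₁ = ρL/(N·A_s) = (1.63×10^-8)(11.4)/(7×4.155e-08) = 0.6389 Ω
Section 2: A = 2.83 mm² = 2.830e-06 m²
R₂ = (1.63×10^-8)(1.58)/(2.830e-06) = 0.0091 Ω
R = R₁ + R₂ = 0.648 Ω
V = IR = 11 × 0.648 = 7.13 V

7.13 V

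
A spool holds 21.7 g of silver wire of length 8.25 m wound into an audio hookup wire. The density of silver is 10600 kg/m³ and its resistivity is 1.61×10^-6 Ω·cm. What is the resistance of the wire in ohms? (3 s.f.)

ρ = 1.61×10^-6 Ω·cm = 1.61×10^-8 Ω·m
A = m/(density·L) = 0.0217/(10600×8.25) = 2.4814e-07 m²
R = ρL/A = (1.61×10^-8)(8.25)/(2.4814e-07) = 0.535 Ω

0.535 Ω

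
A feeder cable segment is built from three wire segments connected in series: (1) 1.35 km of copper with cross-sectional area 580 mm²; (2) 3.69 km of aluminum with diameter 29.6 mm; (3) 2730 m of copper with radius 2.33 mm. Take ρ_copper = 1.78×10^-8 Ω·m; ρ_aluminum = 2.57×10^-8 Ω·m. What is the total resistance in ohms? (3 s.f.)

Seg 1: A = 580 mm² = 5.800e-04 m²
R_1 = (1.78×10^-8)(1350)/(5.800e-04) = 0.04143 Ω
Seg 2: A = π(d/2)² = π(1.4800e-02 m)² = 6.881e-04 m²
R_2 = (2.57×10^-8)(3690)/(6.881e-04) = 0.1378 Ω
Seg 3: A = πr² = π(2.3300e-03 m)² = 1.706e-05 m²
R_3 = (1.78×10^-8)(2730)/(1.706e-05) = 2.849 Ω
R_total = R_1 + R_2 + R_3 = 3.03 Ω

3.03 Ω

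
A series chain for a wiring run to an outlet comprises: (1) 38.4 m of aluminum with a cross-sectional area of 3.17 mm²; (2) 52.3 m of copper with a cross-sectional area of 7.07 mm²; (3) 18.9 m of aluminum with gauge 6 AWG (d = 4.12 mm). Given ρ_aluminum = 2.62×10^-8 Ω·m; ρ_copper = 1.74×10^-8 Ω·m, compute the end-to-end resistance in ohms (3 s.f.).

Seg 1: A = 3.17 mm² = 3.170e-06 m²
R_1 = (2.62×10^-8)(38.4)/(3.170e-06) = 0.3174 Ω
Seg 2: A = 7.07 mm² = 7.070e-06 m²
R_2 = (1.74×10^-8)(52.3)/(7.070e-06) = 0.1287 Ω
Seg 3: A = π(4.12/2 mm)² = π(2.0600e-03 m)² = 1.333e-05 m²
R_3 = (2.62×10^-8)(18.9)/(1.333e-05) = 0.03714 Ω
R_total = R_1 + R_2 + R_3 = 0.483 Ω

0.483 Ω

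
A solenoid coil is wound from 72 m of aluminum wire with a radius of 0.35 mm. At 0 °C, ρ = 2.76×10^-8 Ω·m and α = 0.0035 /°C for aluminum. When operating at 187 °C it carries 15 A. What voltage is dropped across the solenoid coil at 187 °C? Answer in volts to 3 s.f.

128 V

A = πr² = π(3.5000e-04 m)² = 3.848e-07 m²
R₍0₎ = ρL/A = (2.76×10^-8)(72)/(3.848e-07) = 5.164 Ω
R₍187₎ = R₍0₎(1 + αΔT) = 5.164 × (1 + 0.0035×187) = 8.543 Ω
V = IR = 15 × 8.543 = 128 V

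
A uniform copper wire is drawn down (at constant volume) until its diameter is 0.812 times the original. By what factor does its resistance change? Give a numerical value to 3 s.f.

Volume constant ⇒ L' = L/r² with r = 0.812. R' = ρL'/A' = ρ(L/r²)/(πr²d₀²/4) = R/r⁴.
Factor = 2.30

2.30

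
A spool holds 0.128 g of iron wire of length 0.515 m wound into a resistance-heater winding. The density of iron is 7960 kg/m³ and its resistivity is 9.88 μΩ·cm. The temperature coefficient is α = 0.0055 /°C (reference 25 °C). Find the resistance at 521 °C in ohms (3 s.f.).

6.08 Ω

ρ = 9.88 μΩ·cm = 9.88×10^-8 Ω·m
A = m/(density·L) = 1.280×10^-4/(7960×0.515) = 3.1224e-08 m²
R = ρL/A = (9.88×10^-8)(0.515)/(3.1224e-08) = 1.63 Ω
R(521 °C) = 1.63 × (1 + 0.0055×496) = 6.08 Ω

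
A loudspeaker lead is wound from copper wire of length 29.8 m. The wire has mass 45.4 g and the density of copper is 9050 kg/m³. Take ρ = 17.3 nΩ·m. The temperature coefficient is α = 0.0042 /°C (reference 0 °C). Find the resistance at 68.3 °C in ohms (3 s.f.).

ρ = 17.3 nΩ·m = 1.73×10^-8 Ω·m
A = m/(density·L) = 0.0454/(9050×29.8) = 1.6834e-07 m²
R = ρL/A = (1.73×10^-8)(29.8)/(1.6834e-07) = 3.062 Ω
R(68.3 °C) = 3.062 × (1 + 0.0042×68.3) = 3.94 Ω

3.94 Ω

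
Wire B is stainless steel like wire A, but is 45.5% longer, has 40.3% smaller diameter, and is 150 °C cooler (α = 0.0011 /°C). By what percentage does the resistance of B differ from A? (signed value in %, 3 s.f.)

R ∝ ρL/d² with ρ ∝ (1+αΔT), so R_B/R_A = (1 + 45.5/100) × (1 − 40.3/100)⁻² × (1 − 0.0011×150)
= 1.455 × 2.806 × 0.835 = 3.409
(R_B − R_A)/R_A = 3.409 − 1 = 241%

241%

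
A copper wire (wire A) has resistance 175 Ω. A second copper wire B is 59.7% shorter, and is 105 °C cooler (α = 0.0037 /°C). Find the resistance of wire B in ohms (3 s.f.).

43.1 Ω

R ∝ ρL/d² with ρ ∝ (1+αΔT), so R_B/R_A = (1 − 59.7/100) × (1 − 0.0037×105)
= 0.403 × 0.6115 = 0.2464
R_B = 0.2464 × 175 = 43.1 Ω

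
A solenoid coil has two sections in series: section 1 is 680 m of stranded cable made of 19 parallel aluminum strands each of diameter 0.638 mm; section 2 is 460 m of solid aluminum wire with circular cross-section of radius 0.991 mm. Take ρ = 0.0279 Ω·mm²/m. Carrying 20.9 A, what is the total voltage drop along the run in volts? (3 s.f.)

152 V

ρ = 0.0279 Ω·mm²/m = 2.79×10^-8 Ω·m
Section 1: A_strand = π(3.1900e-04)² = 3.197e-07 m²; R₁ = ρL/(N·A_s) = (2.79×10^-8)(680)/(19×3.197e-07) = 3.123 Ω
Section 2: A = πr² = π(9.9100e-04 m)² = 3.085e-06 m²
R₂ = (2.79×10^-8)(460)/(3.085e-06) = 4.16 Ω
R = R₁ + R₂ = 7.283 Ω
V = IR = 20.9 × 7.283 = 152 V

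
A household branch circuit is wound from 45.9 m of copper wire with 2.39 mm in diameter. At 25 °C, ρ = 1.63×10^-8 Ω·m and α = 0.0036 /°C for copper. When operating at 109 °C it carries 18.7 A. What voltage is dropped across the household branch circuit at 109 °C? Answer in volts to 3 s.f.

4.06 V

A = π(d/2)² = π(1.1950e-03 m)² = 4.486e-06 m²
R₍25₎ = ρL/A = (1.63×10^-8)(45.9)/(4.486e-06) = 0.1668 Ω
R₍109₎ = R₍25₎(1 + αΔT) = 0.1668 × (1 + 0.0036×84) = 0.2172 Ω
V = IR = 18.7 × 0.2172 = 4.06 V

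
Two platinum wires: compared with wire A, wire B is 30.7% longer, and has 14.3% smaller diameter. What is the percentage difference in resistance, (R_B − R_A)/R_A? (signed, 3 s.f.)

R ∝ L/d², so R_B/R_A = (1 + 30.7/100) × (1 − 14.3/100)⁻²
= 1.307 × 1.362 = 1.78
(R_B − R_A)/R_A = 1.78 − 1 = 78.0%

78.0%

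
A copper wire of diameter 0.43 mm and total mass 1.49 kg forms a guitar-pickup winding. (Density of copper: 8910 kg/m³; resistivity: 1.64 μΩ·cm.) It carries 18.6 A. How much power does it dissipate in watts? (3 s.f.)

ρ = 1.64 μΩ·cm = 1.64×10^-8 Ω·m
A = π(d/2)² = π(2.1500e-04 m)² = 1.4522e-07 m²
L = m/(density·A) = 1.49/(8910×1.4522e-07) = 1152 m
R = ρL/A = (1.64×10^-8)(1152)/(1.4522e-07) = 130 Ω
P = I²R = (18.6)² × 130 = 45000 W

45000 W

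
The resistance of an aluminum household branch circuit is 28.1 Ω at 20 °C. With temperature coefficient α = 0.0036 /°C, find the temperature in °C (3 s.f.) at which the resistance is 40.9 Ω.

147 °C

R = R₀(1 + α(T − T₀)) ⇒ T = T₀ + (R/R₀ − 1)/α
T = 20 + (40.9/28.1 − 1)/0.0036 = 20 + (0.4555)/0.0036 = 147 °C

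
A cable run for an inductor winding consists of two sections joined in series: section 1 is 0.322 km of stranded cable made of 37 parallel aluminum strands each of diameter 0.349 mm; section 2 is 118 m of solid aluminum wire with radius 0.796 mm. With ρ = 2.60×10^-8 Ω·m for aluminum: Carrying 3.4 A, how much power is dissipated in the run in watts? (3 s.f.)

Section 1: A_strand = π(1.7450e-04)² = 9.566e-08 m²; R₁ = ρL/(N·A_s) = (2.60×10^-8)(322)/(37×9.566e-08) = 2.365 Ω
Section 2: A = πr² = π(7.9600e-04 m)² = 1.991e-06 m²
R₂ = (2.60×10^-8)(118)/(1.991e-06) = 1.541 Ω
R = R₁ + R₂ = 3.907 Ω
P = I²R = (3.4)² × 3.907 = 45.2 W

45.2 W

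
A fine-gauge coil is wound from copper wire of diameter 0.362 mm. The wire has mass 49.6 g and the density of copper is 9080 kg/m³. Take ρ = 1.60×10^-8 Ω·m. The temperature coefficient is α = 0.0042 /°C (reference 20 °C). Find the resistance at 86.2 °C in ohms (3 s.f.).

10.5 Ω

A = π(d/2)² = π(1.8100e-04 m)² = 1.0292e-07 m²
L = m/(density·A) = 0.0496/(9080×1.0292e-07) = 53.07 m
R = ρL/A = (1.60×10^-8)(53.07)/(1.0292e-07) = 8.251 Ω
R(86.2 °C) = 8.251 × (1 + 0.0042×66.2) = 10.5 Ω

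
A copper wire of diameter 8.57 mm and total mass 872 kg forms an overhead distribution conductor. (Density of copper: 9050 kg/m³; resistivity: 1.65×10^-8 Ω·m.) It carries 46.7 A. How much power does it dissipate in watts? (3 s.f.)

1040 W

A = π(d/2)² = π(4.2850e-03 m)² = 5.7683e-05 m²
L = m/(density·A) = 872/(9050×5.7683e-05) = 1670 m
R = ρL/A = (1.65×10^-8)(1670)/(5.7683e-05) = 0.4778 Ω
P = I²R = (46.7)² × 0.4778 = 1040 W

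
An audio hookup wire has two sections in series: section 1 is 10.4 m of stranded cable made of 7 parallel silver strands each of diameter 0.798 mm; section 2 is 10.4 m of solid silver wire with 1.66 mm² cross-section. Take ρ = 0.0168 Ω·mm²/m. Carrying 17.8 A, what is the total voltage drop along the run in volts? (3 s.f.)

ρ = 0.0168 Ω·mm²/m = 1.68×10^-8 Ω·m
Section 1: A_strand = π(3.9900e-04)² = 5.001e-07 m²; R₁ = ρL/(N·A_s) = (1.68×10^-8)(10.4)/(7×5.001e-07) = 0.04991 Ω
Section 2: A = 1.66 mm² = 1.660e-06 m²
R₂ = (1.68×10^-8)(10.4)/(1.660e-06) = 0.1053 Ω
R = R₁ + R₂ = 0.1552 Ω
V = IR = 17.8 × 0.1552 = 2.76 V

2.76 V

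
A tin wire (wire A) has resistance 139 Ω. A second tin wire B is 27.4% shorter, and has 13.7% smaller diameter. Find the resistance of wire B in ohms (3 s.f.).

135 Ω

R ∝ L/d², so R_B/R_A = (1 − 27.4/100) × (1 − 13.7/100)⁻²
= 0.726 × 1.343 = 0.9748
R_B = 0.9748 × 139 = 135 Ω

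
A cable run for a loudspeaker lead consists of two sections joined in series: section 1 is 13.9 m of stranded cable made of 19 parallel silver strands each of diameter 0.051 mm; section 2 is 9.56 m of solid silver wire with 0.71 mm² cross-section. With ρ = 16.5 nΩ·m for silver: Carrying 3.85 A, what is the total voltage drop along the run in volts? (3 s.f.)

23.6 V

ρ = 16.5 nΩ·m = 1.65×10^-8 Ω·m
Section 1: A_strand = π(2.5500e-05)² = 2.043e-09 m²; R₁ = ρL/(N·A_s) = (1.65×10^-8)(13.9)/(19×2.043e-09) = 5.909 Ω
Section 2: A = 0.71 mm² = 7.100e-07 m²
R₂ = (1.65×10^-8)(9.56)/(7.100e-07) = 0.2222 Ω
R = R₁ + R₂ = 6.131 Ω
V = IR = 3.85 × 6.131 = 23.6 V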